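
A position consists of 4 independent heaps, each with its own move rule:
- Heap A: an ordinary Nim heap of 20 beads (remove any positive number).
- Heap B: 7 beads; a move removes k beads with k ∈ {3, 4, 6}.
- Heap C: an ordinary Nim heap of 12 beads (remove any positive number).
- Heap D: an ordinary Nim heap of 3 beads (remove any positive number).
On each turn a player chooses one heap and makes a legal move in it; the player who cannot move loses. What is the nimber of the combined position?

25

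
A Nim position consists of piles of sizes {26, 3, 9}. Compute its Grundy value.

16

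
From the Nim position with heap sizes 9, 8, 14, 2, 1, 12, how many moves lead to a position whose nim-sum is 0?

Write each in binary and XOR column by column:
  1001  (9)
  1000  (8)
  1110  (14)
  0010  (2)
  0001  (1)
  1100  (12)
  ----
  0000  (0)
The nim-sum is already 0, so every move leaves a nonzero nim-sum — there are no winning moves.

0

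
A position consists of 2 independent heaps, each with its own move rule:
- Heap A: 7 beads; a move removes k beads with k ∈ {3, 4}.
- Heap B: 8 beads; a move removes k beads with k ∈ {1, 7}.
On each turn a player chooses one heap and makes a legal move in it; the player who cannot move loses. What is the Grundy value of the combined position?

0

For heap A, compute g(0), g(1), … with moves {3, 4}:
k:     0  1  2  3  4  5  6  7
g(k):  0  0  0  1  1  1  2  0
So g(7) = 0.
For heap B, compute g(0), g(1), … with moves {1, 7}:
g(0) = mex{} = 0
g(1) = mex{0} = 1
g(2) = mex{1} = 0
g(3) = mex{0} = 1
g(4) = mex{1} = 0
g(5) = mex{0} = 1
g(6) = mex{1} = 0
g(7) = mex{0} = 1
g(8) = mex{1} = 0
So g(8) = 0.
By the Sprague-Grundy theorem, the Grundy value of a sum of independent games is the XOR of the component values.
Combined value = 0 XOR 0 = 0.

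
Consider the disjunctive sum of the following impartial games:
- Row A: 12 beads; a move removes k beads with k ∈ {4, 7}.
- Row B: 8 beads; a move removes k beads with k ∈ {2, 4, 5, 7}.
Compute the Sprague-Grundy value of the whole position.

4

For row A, compute g(0), g(1), … with moves {4, 7}:
k:     0  1  2  3  4  5  6  7  8  9 10 11 12
g(k):  0  0  0  0  1  1  1  1  2  2  2  0  0
So g(12) = 0.
Grundy values for row B (subtraction set {2, 4, 5, 7}):
k:     0  1  2  3  4  5  6  7  8
g(k):  0  0  1  1  2  2  3  3  4
So g(8) = 4.
By the Sprague-Grundy theorem, the Grundy value of a sum of independent games is the XOR of the component values.
Combined value = 0 XOR 4 = 4.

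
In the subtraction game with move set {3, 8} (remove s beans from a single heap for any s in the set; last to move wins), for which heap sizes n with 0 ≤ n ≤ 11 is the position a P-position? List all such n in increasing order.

0, 1, 2, 6, 7, 11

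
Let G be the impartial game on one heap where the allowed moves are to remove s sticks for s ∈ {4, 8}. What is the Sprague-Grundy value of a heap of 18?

Grundy values for subtraction set {4, 8}:
k:     0  1  2  3  4  5  6  7  8  9 10 11 12 13 14 15 16 17 18
g(k):  0  0  0  0  1  1  1  1  2  2  2  2  0  0  0  0  1  1  1
So g(18) = 1.

1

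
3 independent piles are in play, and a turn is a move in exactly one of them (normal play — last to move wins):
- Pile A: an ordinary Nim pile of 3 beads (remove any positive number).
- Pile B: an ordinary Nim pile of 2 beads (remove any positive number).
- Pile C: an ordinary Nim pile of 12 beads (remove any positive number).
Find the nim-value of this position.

Pile A is a plain Nim pile of size 3, so its Grundy value is 3.
Pile B is a plain Nim pile of size 2, so its Grundy value is 2.
Pile C is a plain Nim pile of size 12, so its Grundy value is 12.
The value of a disjunctive sum is the nim-sum of the parts.
Combined value = 3 XOR 2 XOR 12 = 13.

13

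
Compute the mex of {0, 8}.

1

0 is in the set but 1 is not, so the mex is 1.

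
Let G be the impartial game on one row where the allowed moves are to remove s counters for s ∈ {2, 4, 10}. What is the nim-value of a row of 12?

0

Build the Grundy sequence with g(k) = mex{g(k−s) : s ∈ {2, 4, 10}, s ≤ k}:
k:     0  1  2  3  4  5  6  7  8  9 10 11 12
g(k):  0  0  1  1  2  2  0  0  1  1  2  2  0
So g(12) = 0.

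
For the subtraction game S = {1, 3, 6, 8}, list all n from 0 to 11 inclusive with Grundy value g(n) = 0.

0, 2, 4, 9, 11

Build the Grundy sequence with g(k) = mex{g(k−s) : s ∈ {1, 3, 6, 8}, s ≤ k}:
k:     0  1  2  3  4  5  6  7  8  9 10 11
g(k):  0  1  0  1  0  1  2  3  2  0  1  0
The P-positions (g = 0) in 0..11 are 0, 2, 4, 9, 11.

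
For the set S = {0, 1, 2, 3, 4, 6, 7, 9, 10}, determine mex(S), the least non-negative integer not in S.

The values 0, 1, 2, 3, 4 are all present; 5 is the first non-negative integer missing from the set.

5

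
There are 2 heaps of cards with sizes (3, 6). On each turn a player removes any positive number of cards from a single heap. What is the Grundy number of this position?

Nim-sum: 3 XOR 6 = 5.

5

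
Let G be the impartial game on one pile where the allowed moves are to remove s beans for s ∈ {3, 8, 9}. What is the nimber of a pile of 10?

1

Compute g(0), g(1), … for moves {3, 8, 9}:
k:     0  1  2  3  4  5  6  7  8  9 10
g(k):  0  0  0  1  1  1  0  0  2  1  1
So g(10) = 1.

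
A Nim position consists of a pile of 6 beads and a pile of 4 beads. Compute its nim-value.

Nim-sum: 6 ^ 4 = 2.

2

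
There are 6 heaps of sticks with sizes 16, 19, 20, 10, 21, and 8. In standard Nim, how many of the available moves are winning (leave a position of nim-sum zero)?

Compute the nim-sum pairwise:
16 ⊕ 19 = 3
3 ⊕ 20 = 23
23 ⊕ 10 = 29
29 ⊕ 21 = 8
8 ⊕ 8 = 0
The nim-sum is already 0, so every move leaves a nonzero nim-sum — there are no winning moves.

0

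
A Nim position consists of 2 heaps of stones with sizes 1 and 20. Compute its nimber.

Compute the nim-sum pairwise:
1 ^ 20 = 21

21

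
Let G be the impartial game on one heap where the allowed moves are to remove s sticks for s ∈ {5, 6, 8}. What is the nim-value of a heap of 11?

2

Build the Grundy sequence with g(k) = mex{g(k−s) : s ∈ {5, 6, 8}, s ≤ k}:
k:     0  1  2  3  4  5  6  7  8  9 10 11
g(k):  0  0  0  0  0  1  1  1  1  1  2  2
So g(11) = 2.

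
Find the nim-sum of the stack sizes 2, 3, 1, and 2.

Write each in binary and XOR column by column:
  10  (2)
  11  (3)
  01  (1)
  10  (2)
  --
  10  (2)

2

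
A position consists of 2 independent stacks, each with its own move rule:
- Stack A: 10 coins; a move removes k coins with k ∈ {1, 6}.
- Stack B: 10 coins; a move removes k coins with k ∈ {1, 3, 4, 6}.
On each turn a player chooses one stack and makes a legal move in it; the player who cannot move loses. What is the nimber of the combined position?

0

For stack A, compute g(0), g(1), … with moves {1, 6}:
g(0) = mex{} = 0
g(1) = mex{0} = 1
g(2) = mex{1} = 0
g(3) = mex{0} = 1
g(4) = mex{1} = 0
g(5) = mex{0} = 1
g(6) = mex{0,1} = 2
g(7) = mex{1,2} = 0
g(8) = mex{0} = 1
g(9) = mex{1} = 0
g(10) = mex{0} = 1
So g(10) = 1.
Build the Grundy sequence for stack B with g(k) = mex{g(k−s) : s ∈ {1, 3, 4, 6}, s ≤ k}:
k:     0  1  2  3  4  5  6  7  8  9 10
g(k):  0  1  0  1  2  3  2  0  1  0  1
So g(10) = 1.
The value of a disjunctive sum is the nim-sum of the parts.
Combined value = 1 XOR 1 = 0.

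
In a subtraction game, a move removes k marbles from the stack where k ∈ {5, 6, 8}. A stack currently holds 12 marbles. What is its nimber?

2

Grundy values for subtraction set {5, 6, 8}:
k:     0  1  2  3  4  5  6  7  8  9 10 11 12
g(k):  0  0  0  0  0  1  1  1  1  1  2  2  2
So g(12) = 2.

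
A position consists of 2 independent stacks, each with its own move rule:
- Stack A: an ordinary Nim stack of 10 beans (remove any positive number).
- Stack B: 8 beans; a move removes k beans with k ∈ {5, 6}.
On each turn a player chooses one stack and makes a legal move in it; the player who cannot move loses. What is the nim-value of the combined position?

11

Stack A is a plain Nim stack of size 10, so its Grundy value is 10.
For stack B, compute g(0), g(1), … with moves {5, 6}:
g(0) = mex{} = 0
g(1) = mex{} = 0
g(2) = mex{} = 0
g(3) = mex{} = 0
g(4) = mex{} = 0
g(5) = mex{0} = 1
g(6) = mex{0} = 1
g(7) = mex{0} = 1
g(8) = mex{0} = 1
So g(8) = 1.
The value of a disjunctive sum is the nim-sum of the parts.
Combined value = 10 ⊕ 1 = 11.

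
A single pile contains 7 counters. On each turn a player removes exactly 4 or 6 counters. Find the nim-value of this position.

1

Grundy values for subtraction set {4, 6}:
g(0) = mex{} = 0
g(1) = mex{} = 0
g(2) = mex{} = 0
g(3) = mex{} = 0
g(4) = mex{0} = 1
g(5) = mex{0} = 1
g(6) = mex{0} = 1
g(7) = mex{0} = 1
So g(7) = 1.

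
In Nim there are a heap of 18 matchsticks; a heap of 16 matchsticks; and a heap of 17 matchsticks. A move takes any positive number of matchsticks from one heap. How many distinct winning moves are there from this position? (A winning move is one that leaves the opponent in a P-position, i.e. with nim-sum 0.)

3

Compute the nim-sum pairwise:
18 ⊕ 16 = 2
2 ⊕ 17 = 19
The overall nim-sum is X = 19. A heap of size p has a winning move iff p XOR X < p (reduce it to p XOR X).
  18: 18 XOR 19 = 1 < 18 — winning move (to 1).
  16: 16 XOR 19 = 3 < 16 — winning move (to 3).
  17: 17 XOR 19 = 2 < 17 — winning move (to 2).
That gives 3 winning moves.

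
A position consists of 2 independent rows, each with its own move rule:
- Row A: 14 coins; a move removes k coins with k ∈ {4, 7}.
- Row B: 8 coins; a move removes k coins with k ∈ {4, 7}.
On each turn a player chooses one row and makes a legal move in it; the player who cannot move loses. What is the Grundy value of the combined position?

2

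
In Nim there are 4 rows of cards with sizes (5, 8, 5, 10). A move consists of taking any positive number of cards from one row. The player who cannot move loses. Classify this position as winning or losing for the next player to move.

Nim-sum: 5 ^ 8 ^ 5 ^ 10 = 2.
The nim-sum is 2 ≠ 0, so this is an N-position: the player to move can win.

Winning position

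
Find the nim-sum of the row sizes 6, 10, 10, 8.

Compute the nim-sum pairwise:
6 ⊕ 10 = 12
12 ⊕ 10 = 6
6 ⊕ 8 = 14

14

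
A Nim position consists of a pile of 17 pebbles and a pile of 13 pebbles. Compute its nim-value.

Nim-sum: 17 ^ 13 = 28.

28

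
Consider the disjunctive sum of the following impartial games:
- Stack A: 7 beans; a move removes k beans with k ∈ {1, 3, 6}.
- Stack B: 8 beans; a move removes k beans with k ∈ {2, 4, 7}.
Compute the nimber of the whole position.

2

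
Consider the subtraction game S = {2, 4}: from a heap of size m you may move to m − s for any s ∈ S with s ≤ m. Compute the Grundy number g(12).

0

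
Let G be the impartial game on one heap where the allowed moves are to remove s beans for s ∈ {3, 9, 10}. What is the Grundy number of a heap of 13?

0

Compute g(0), g(1), … for moves {3, 9, 10}:
g(0) = mex{} = 0
g(1) = mex{} = 0
g(2) = mex{} = 0
g(3) = mex{0} = 1
g(4) = mex{0} = 1
g(5) = mex{0} = 1
g(6) = mex{1} = 0
g(7) = mex{1} = 0
g(8) = mex{1} = 0
g(9) = mex{0} = 1
g(10) = mex{0} = 1
g(11) = mex{0} = 1
g(12) = mex{0,1} = 2
g(13) = mex{1} = 0
So g(13) = 0.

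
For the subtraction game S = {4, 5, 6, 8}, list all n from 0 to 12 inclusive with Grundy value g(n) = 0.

0, 1, 2, 3, 12

Compute g(0), g(1), … for moves {4, 5, 6, 8}:
g(0) = mex{} = 0
g(1) = mex{} = 0
g(2) = mex{} = 0
g(3) = mex{} = 0
g(4) = mex{0} = 1
g(5) = mex{0} = 1
g(6) = mex{0} = 1
g(7) = mex{0} = 1
g(8) = mex{0,1} = 2
g(9) = mex{0,1} = 2
g(10) = mex{0,1} = 2
g(11) = mex{0,1} = 2
g(12) = mex{1,2} = 0
The P-positions (g = 0) in 0..12 are 0, 1, 2, 3, 12.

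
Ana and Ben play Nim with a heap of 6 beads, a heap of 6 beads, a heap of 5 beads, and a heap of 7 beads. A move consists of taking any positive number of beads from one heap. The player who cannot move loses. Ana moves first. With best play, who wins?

Nim-sum: 6 ⊕ 6 ⊕ 5 ⊕ 7 = 2.
The nim-sum is 2 ≠ 0, so this is an N-position: the player to move can win; Ana has a winning move.

Ana wins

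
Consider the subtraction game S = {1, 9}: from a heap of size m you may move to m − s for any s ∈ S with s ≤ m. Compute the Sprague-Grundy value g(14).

Compute g(0), g(1), … for moves {1, 9}:
k:     0  1  2  3  4  5  6  7  8  9 10 11 12 13 14
g(k):  0  1  0  1  0  1  0  1  0  1  0  1  0  1  0
So g(14) = 0.

0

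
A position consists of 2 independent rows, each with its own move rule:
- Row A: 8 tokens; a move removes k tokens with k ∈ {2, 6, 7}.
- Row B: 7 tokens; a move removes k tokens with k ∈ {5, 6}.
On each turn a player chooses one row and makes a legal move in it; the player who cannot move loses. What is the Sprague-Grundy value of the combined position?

3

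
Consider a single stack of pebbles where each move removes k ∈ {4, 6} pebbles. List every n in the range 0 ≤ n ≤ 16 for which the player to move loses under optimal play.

Grundy values for subtraction set {4, 6}:
k:     0  1  2  3  4  5  6  7  8  9 10 11 12 13 14 15 16
g(k):  0  0  0  0  1  1  1  1  2  2  0  0  0  0  1  1  1
The P-positions (g = 0) in 0..16 are 0, 1, 2, 3, 10, 11, 12, 13.

0, 1, 2, 3, 10, 11, 12, 13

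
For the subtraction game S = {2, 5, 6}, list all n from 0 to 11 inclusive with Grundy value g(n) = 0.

Build the Grundy sequence with g(k) = mex{g(k−s) : s ∈ {2, 5, 6}, s ≤ k}:
k:     0  1  2  3  4  5  6  7  8  9 10 11
g(k):  0  0  1  1  0  2  1  3  0  2  1  0
The P-positions (g = 0) in 0..11 are 0, 1, 4, 8, 11.

0, 1, 4, 8, 11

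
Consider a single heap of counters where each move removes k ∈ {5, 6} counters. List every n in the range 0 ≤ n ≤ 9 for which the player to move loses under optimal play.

0, 1, 2, 3, 4

Compute g(0), g(1), … for moves {5, 6}:
k:     0  1  2  3  4  5  6  7  8  9
g(k):  0  0  0  0  0  1  1  1  1  1
The P-positions (g = 0) in 0..9 are 0, 1, 2, 3, 4.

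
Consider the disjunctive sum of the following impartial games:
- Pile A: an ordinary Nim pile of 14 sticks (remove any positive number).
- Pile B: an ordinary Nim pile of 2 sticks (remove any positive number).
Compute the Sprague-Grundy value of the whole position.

Pile A is a plain Nim pile of size 14, so its Grundy value is 14.
Pile B is a plain Nim pile of size 2, so its Grundy value is 2.
By the Sprague-Grundy theorem, the Grundy value of a sum of independent games is the XOR of the component values.
Combined value = 14 XOR 2 = 12.

12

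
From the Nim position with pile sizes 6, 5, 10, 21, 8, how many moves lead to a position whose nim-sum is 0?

Compute the nim-sum pairwise:
6 XOR 5 = 3
3 XOR 10 = 9
9 XOR 21 = 28
28 XOR 8 = 20
The overall nim-sum is X = 20. A pile of size p has a winning move iff p XOR X < p (reduce it to p XOR X).
  6: 6 XOR 20 = 18 ≥ 6 — no move.
  5: 5 XOR 20 = 17 ≥ 5 — no move.
  10: 10 XOR 20 = 30 ≥ 10 — no move.
  21: 21 XOR 20 = 1 < 21 — winning move (to 1).
  8: 8 XOR 20 = 28 ≥ 8 — no move.
That gives 1 winning move.

1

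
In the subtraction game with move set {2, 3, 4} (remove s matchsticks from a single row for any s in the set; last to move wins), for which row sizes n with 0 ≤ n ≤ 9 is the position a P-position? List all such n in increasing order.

0, 1, 6, 7

Grundy values for subtraction set {2, 3, 4}:
g(0) = mex{} = 0
g(1) = mex{} = 0
g(2) = mex{0} = 1
g(3) = mex{0} = 1
g(4) = mex{0,1} = 2
g(5) = mex{0,1} = 2
g(6) = mex{1,2} = 0
g(7) = mex{1,2} = 0
g(8) = mex{0,2} = 1
g(9) = mex{0,2} = 1
The P-positions (g = 0) in 0..9 are 0, 1, 6, 7.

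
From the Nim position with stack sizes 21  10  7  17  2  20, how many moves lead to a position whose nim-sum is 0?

In binary:
  10101  (21)
  01010  (10)
  00111  (7)
  10001  (17)
  00010  (2)
  10100  (20)
  -----
  11111  (31)
The overall nim-sum is X = 31. A stack of size p has a winning move iff p XOR X < p (reduce it to p XOR X).
  21: 21 XOR 31 = 10 < 21 — winning move (to 10).
  10: 10 XOR 31 = 21 ≥ 10 — no move.
  7: 7 XOR 31 = 24 ≥ 7 — no move.
  17: 17 XOR 31 = 14 < 17 — winning move (to 14).
  2: 2 XOR 31 = 29 ≥ 2 — no move.
  20: 20 XOR 31 = 11 < 20 — winning move (to 11).
That gives 3 winning moves.

3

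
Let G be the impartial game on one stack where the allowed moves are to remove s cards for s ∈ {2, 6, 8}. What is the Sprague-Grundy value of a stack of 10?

Grundy values for subtraction set {2, 6, 8}:
k:     0  1  2  3  4  5  6  7  8  9 10
g(k):  0  0  1  1  0  0  1  1  2  2  3
So g(10) = 3.

3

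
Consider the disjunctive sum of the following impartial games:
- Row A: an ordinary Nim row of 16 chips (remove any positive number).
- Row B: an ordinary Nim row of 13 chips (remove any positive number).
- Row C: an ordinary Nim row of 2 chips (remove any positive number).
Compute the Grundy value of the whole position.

Row A is a plain Nim row of size 16, so its Grundy value is 16.
Row B is a plain Nim row of size 13, so its Grundy value is 13.
Row C is a plain Nim row of size 2, so its Grundy value is 2.
The value of a disjunctive sum is the nim-sum of the parts.
Combined value = 16 ⊕ 13 ⊕ 2 = 31.

31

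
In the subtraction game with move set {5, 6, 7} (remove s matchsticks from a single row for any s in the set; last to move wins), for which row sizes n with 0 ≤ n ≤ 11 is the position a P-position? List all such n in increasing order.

0, 1, 2, 3, 4

Grundy values for subtraction set {5, 6, 7}:
g(0) = mex{} = 0
g(1) = mex{} = 0
g(2) = mex{} = 0
g(3) = mex{} = 0
g(4) = mex{} = 0
g(5) = mex{0} = 1
g(6) = mex{0} = 1
g(7) = mex{0} = 1
g(8) = mex{0} = 1
g(9) = mex{0} = 1
g(10) = mex{0,1} = 2
g(11) = mex{0,1} = 2
The P-positions (g = 0) in 0..11 are 0, 1, 2, 3, 4.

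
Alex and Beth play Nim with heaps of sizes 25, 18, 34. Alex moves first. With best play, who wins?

Alex wins

Nim-sum: 25 XOR 18 XOR 34 = 41.
The nim-sum is 41 ≠ 0, so this is an N-position: the player to move can win; Alex has a winning move.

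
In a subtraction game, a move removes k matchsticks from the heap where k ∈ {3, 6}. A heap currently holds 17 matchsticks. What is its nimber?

2

Grundy values for subtraction set {3, 6}:
k:     0  1  2  3  4  5  6  7  8  9 10 11 12 13 14 15 16 17
g(k):  0  0  0  1  1  1  2  2  2  0  0  0  1  1  1  2  2  2
So g(17) = 2.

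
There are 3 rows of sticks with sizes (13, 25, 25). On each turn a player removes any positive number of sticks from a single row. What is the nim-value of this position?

13

In binary:
  01101  (13)
  11001  (25)
  11001  (25)
  -----
  01101  (13)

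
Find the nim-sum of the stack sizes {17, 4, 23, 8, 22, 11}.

Nim-sum: 17 XOR 4 XOR 23 XOR 8 XOR 22 XOR 11 = 23.

23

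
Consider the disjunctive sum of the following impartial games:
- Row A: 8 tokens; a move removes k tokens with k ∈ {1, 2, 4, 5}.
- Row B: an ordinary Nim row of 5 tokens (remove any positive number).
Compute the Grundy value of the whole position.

For row A, compute g(0), g(1), … with moves {1, 2, 4, 5}:
g(0) = mex{} = 0
g(1) = mex{0} = 1
g(2) = mex{0,1} = 2
g(3) = mex{1,2} = 0
g(4) = mex{0,2} = 1
g(5) = mex{0,1} = 2
g(6) = mex{1,2} = 0
g(7) = mex{0,2} = 1
g(8) = mex{0,1} = 2
So g(8) = 2.
Row B is a plain Nim row of size 5, so its Grundy value is 5.
The value of a disjunctive sum is the nim-sum of the parts.
Combined value = 2 XOR 5 = 7.

7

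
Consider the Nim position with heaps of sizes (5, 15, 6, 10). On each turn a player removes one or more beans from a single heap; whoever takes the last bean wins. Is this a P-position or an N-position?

N-position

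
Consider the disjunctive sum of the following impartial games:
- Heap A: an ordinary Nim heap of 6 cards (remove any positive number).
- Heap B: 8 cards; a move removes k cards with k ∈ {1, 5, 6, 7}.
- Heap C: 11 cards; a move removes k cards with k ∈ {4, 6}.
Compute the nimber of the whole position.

4

Heap A is a plain Nim heap of size 6, so its Grundy value is 6.
Build the Grundy sequence for heap B with g(k) = mex{g(k−s) : s ∈ {1, 5, 6, 7}, s ≤ k}:
g(0) = mex{} = 0
g(1) = mex{0} = 1
g(2) = mex{1} = 0
g(3) = mex{0} = 1
g(4) = mex{1} = 0
g(5) = mex{0} = 1
g(6) = mex{0,1} = 2
g(7) = mex{0,1,2} = 3
g(8) = mex{0,1,3} = 2
So g(8) = 2.
For heap C, compute g(0), g(1), … with moves {4, 6}:
k:     0  1  2  3  4  5  6  7  8  9 10 11
g(k):  0  0  0  0  1  1  1  1  2  2  0  0
So g(11) = 0.
The value of a disjunctive sum is the nim-sum of the parts.
Combined value = 6 XOR 2 XOR 0 = 4.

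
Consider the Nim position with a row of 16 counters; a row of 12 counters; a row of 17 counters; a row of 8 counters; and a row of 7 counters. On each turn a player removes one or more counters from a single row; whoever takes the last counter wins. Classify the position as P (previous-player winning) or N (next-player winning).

N-position

Nim-sum: 16 XOR 12 XOR 17 XOR 8 XOR 7 = 2.
The nim-sum is 2 ≠ 0, so this is an N-position: the player to move can win.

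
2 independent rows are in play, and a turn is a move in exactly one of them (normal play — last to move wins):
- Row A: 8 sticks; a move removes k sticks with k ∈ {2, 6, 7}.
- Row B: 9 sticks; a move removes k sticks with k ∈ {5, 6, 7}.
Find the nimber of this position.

3

Grundy values for row A (subtraction set {2, 6, 7}):
k:     0  1  2  3  4  5  6  7  8
g(k):  0  0  1  1  0  0  1  1  2
So g(8) = 2.
For row B, compute g(0), g(1), … with moves {5, 6, 7}:
g(0) = mex{} = 0
g(1) = mex{} = 0
g(2) = mex{} = 0
g(3) = mex{} = 0
g(4) = mex{} = 0
g(5) = mex{0} = 1
g(6) = mex{0} = 1
g(7) = mex{0} = 1
g(8) = mex{0} = 1
g(9) = mex{0} = 1
So g(9) = 1.
By the Sprague-Grundy theorem, the Grundy value of a sum of independent games is the XOR of the component values.
Combined value = 2 XOR 1 = 3.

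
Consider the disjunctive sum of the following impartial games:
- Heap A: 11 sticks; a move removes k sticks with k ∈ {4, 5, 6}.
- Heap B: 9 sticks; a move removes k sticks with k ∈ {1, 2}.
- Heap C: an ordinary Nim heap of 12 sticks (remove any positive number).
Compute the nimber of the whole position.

For heap A, compute g(0), g(1), … with moves {4, 5, 6}:
k:     0  1  2  3  4  5  6  7  8  9 10 11
g(k):  0  0  0  0  1  1  1  1  2  2  0  0
So g(11) = 0.
Build the Grundy sequence for heap B with g(k) = mex{g(k−s) : s ∈ {1, 2}, s ≤ k}:
g(0) = mex{} = 0
g(1) = mex{0} = 1
g(2) = mex{0,1} = 2
g(3) = mex{1,2} = 0
g(4) = mex{0,2} = 1
g(5) = mex{0,1} = 2
g(6) = mex{1,2} = 0
g(7) = mex{0,2} = 1
g(8) = mex{0,1} = 2
g(9) = mex{1,2} = 0
So g(9) = 0.
Heap C is a plain Nim heap of size 12, so its Grundy value is 12.
The value of a disjunctive sum is the nim-sum of the parts.
Combined value = 0 XOR 0 XOR 12 = 12.

12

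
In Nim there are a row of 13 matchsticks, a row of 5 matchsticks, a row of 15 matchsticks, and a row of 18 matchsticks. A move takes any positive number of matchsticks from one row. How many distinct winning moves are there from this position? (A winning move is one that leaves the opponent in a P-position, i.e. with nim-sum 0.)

1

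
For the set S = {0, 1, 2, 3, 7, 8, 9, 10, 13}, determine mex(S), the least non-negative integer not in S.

The values 0, 1, 2, 3 are all present; 4 is the first non-negative integer missing from the set.

4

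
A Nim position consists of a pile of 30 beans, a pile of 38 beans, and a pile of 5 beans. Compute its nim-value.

61

Nim-sum: 30 ^ 38 ^ 5 = 61.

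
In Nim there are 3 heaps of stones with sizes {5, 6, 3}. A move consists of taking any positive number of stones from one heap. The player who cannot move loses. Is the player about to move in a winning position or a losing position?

Losing position

Compute the nim-sum pairwise:
5 ^ 6 = 3
3 ^ 3 = 0
The nim-sum is 0, so this is a P-position: the player to move is in a losing position under optimal play.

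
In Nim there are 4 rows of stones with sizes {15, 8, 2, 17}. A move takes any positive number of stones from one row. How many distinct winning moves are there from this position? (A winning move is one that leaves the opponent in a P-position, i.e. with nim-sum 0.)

1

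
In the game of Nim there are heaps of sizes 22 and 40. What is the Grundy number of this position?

62

Compute the nim-sum pairwise:
22 ⊕ 40 = 62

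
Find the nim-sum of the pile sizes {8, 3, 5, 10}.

4

Compute the nim-sum pairwise:
8 XOR 3 = 11
11 XOR 5 = 14
14 XOR 10 = 4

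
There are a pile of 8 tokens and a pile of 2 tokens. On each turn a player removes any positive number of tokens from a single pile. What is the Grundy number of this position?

10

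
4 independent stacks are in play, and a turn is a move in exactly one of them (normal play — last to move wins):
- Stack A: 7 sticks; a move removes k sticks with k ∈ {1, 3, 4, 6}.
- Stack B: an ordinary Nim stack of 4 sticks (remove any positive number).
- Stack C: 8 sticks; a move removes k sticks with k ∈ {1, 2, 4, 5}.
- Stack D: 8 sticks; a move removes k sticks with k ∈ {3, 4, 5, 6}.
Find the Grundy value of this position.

4

For stack A, compute g(0), g(1), … with moves {1, 3, 4, 6}:
g(0) = mex{} = 0
g(1) = mex{0} = 1
g(2) = mex{1} = 0
g(3) = mex{0} = 1
g(4) = mex{0,1} = 2
g(5) = mex{0,1,2} = 3
g(6) = mex{0,1,3} = 2
g(7) = mex{1,2} = 0
So g(7) = 0.
Stack B is a plain Nim stack of size 4, so its Grundy value is 4.
Build the Grundy sequence for stack C with g(k) = mex{g(k−s) : s ∈ {1, 2, 4, 5}, s ≤ k}:
g(0) = mex{} = 0
g(1) = mex{0} = 1
g(2) = mex{0,1} = 2
g(3) = mex{1,2} = 0
g(4) = mex{0,2} = 1
g(5) = mex{0,1} = 2
g(6) = mex{1,2} = 0
g(7) = mex{0,2} = 1
g(8) = mex{0,1} = 2
So g(8) = 2.
Build the Grundy sequence for stack D with g(k) = mex{g(k−s) : s ∈ {3, 4, 5, 6}, s ≤ k}:
g(0) = mex{} = 0
g(1) = mex{} = 0
g(2) = mex{} = 0
g(3) = mex{0} = 1
g(4) = mex{0} = 1
g(5) = mex{0} = 1
g(6) = mex{0,1} = 2
g(7) = mex{0,1} = 2
g(8) = mex{0,1} = 2
So g(8) = 2.
By the Sprague-Grundy theorem, the Grundy value of a sum of independent games is the XOR of the component values.
Combined value = 0 ⊕ 4 ⊕ 2 ⊕ 2 = 4.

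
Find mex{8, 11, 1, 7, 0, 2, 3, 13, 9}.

4

The values 0, 1, 2, 3 are all present; 4 is the first non-negative integer missing from the set.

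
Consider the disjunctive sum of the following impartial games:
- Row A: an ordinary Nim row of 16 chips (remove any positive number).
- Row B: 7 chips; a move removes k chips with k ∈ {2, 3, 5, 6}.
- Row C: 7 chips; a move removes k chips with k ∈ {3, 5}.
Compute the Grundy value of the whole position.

Row A is a plain Nim row of size 16, so its Grundy value is 16.
Build the Grundy sequence for row B with g(k) = mex{g(k−s) : s ∈ {2, 3, 5, 6}, s ≤ k}:
g(0) = mex{} = 0
g(1) = mex{} = 0
g(2) = mex{0} = 1
g(3) = mex{0} = 1
g(4) = mex{0,1} = 2
g(5) = mex{0,1} = 2
g(6) = mex{0,1,2} = 3
g(7) = mex{0,1,2} = 3
So g(7) = 3.
Grundy values for row C (subtraction set {3, 5}):
g(0) = mex{} = 0
g(1) = mex{} = 0
g(2) = mex{} = 0
g(3) = mex{0} = 1
g(4) = mex{0} = 1
g(5) = mex{0} = 1
g(6) = mex{0,1} = 2
g(7) = mex{0,1} = 2
So g(7) = 2.
By the Sprague-Grundy theorem, the Grundy value of a sum of independent games is the XOR of the component values.
Combined value = 16 ⊕ 3 ⊕ 2 = 17.

17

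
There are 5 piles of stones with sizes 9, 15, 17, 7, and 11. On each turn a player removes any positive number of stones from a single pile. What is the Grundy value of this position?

27

Compute the nim-sum pairwise:
9 XOR 15 = 6
6 XOR 17 = 23
23 XOR 7 = 16
16 XOR 11 = 27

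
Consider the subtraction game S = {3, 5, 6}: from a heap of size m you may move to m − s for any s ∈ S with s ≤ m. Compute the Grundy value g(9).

0

Grundy values for subtraction set {3, 5, 6}:
k:     0  1  2  3  4  5  6  7  8  9
g(k):  0  0  0  1  1  1  2  2  2  0
So g(9) = 0.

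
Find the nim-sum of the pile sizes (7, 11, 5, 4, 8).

5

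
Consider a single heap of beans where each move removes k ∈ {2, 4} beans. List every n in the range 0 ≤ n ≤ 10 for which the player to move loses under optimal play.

0, 1, 6, 7

Build the Grundy sequence with g(k) = mex{g(k−s) : s ∈ {2, 4}, s ≤ k}:
g(0) = mex{} = 0
g(1) = mex{} = 0
g(2) = mex{0} = 1
g(3) = mex{0} = 1
g(4) = mex{0,1} = 2
g(5) = mex{0,1} = 2
g(6) = mex{1,2} = 0
g(7) = mex{1,2} = 0
g(8) = mex{0,2} = 1
g(9) = mex{0,2} = 1
g(10) = mex{0,1} = 2
The P-positions (g = 0) in 0..10 are 0, 1, 6, 7.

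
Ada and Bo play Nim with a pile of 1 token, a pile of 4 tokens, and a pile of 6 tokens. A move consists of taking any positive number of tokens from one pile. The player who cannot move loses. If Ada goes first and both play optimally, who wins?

Nim-sum: 1 XOR 4 XOR 6 = 3.
The nim-sum is 3 ≠ 0, so this is an N-position: the player to move can win; Ada has a winning move.

Ada wins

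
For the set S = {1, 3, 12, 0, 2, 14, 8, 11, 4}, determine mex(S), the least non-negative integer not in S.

The values 0, 1, 2, 3, 4 are all present; 5 is the first non-negative integer missing from the set.

5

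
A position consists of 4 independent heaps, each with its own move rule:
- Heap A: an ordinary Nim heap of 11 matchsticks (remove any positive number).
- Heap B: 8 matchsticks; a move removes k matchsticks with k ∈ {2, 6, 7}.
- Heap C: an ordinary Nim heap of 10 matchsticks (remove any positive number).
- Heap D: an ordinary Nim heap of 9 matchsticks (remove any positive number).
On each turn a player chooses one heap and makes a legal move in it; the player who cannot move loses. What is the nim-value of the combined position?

10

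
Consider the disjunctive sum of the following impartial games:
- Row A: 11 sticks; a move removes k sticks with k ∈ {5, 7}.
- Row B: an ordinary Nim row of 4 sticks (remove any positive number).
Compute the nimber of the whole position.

For row A, compute g(0), g(1), … with moves {5, 7}:
g(0) = mex{} = 0
g(1) = mex{} = 0
g(2) = mex{} = 0
g(3) = mex{} = 0
g(4) = mex{} = 0
g(5) = mex{0} = 1
g(6) = mex{0} = 1
g(7) = mex{0} = 1
g(8) = mex{0} = 1
g(9) = mex{0} = 1
g(10) = mex{0,1} = 2
g(11) = mex{0,1} = 2
So g(11) = 2.
Row B is a plain Nim row of size 4, so its Grundy value is 4.
The value of a disjunctive sum is the nim-sum of the parts.
Combined value = 2 XOR 4 = 6.

6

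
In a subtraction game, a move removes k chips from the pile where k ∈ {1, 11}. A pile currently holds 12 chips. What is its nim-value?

0

Build the Grundy sequence with g(k) = mex{g(k−s) : s ∈ {1, 11}, s ≤ k}:
g(0) = mex{} = 0
g(1) = mex{0} = 1
g(2) = mex{1} = 0
g(3) = mex{0} = 1
g(4) = mex{1} = 0
g(5) = mex{0} = 1
g(6) = mex{1} = 0
g(7) = mex{0} = 1
g(8) = mex{1} = 0
g(9) = mex{0} = 1
g(10) = mex{1} = 0
g(11) = mex{0} = 1
g(12) = mex{1} = 0
So g(12) = 0.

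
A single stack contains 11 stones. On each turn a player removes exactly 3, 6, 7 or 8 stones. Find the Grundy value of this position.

Build the Grundy sequence with g(k) = mex{g(k−s) : s ∈ {3, 6, 7, 8}, s ≤ k}:
k:     0  1  2  3  4  5  6  7  8  9 10 11
g(k):  0  0  0  1  1  1  2  2  2  3  3  0
So g(11) = 0.

0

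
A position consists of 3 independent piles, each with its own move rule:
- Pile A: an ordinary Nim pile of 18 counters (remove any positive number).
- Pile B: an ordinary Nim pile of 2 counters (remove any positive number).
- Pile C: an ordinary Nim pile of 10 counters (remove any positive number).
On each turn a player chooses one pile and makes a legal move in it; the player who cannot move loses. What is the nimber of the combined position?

26

Pile A is a plain Nim pile of size 18, so its Grundy value is 18.
Pile B is a plain Nim pile of size 2, so its Grundy value is 2.
Pile C is a plain Nim pile of size 10, so its Grundy value is 10.
The value of a disjunctive sum is the nim-sum of the parts.
Combined value = 18 ⊕ 2 ⊕ 10 = 26.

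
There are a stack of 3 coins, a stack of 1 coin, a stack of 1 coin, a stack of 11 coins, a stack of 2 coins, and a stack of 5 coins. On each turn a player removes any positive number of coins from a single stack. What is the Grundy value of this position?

15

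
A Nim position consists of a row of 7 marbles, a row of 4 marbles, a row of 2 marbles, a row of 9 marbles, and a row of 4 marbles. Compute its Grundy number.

12

Nim-sum: 7 XOR 4 XOR 2 XOR 9 XOR 4 = 12.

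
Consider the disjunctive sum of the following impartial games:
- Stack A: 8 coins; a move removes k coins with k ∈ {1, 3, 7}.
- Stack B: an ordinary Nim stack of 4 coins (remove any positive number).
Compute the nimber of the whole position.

4

For stack A, compute g(0), g(1), … with moves {1, 3, 7}:
g(0) = mex{} = 0
g(1) = mex{0} = 1
g(2) = mex{1} = 0
g(3) = mex{0} = 1
g(4) = mex{1} = 0
g(5) = mex{0} = 1
g(6) = mex{1} = 0
g(7) = mex{0} = 1
g(8) = mex{1} = 0
So g(8) = 0.
Stack B is a plain Nim stack of size 4, so its Grundy value is 4.
The value of a disjunctive sum is the nim-sum of the parts.
Combined value = 0 ⊕ 4 = 4.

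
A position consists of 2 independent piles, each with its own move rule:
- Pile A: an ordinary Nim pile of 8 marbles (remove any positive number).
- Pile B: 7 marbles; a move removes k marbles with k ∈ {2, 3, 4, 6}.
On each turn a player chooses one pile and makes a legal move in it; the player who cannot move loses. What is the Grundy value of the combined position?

11

Pile A is a plain Nim pile of size 8, so its Grundy value is 8.
Grundy values for pile B (subtraction set {2, 3, 4, 6}):
k:     0  1  2  3  4  5  6  7
g(k):  0  0  1  1  2  2  3  3
So g(7) = 3.
The value of a disjunctive sum is the nim-sum of the parts.
Combined value = 8 ⊕ 3 = 11.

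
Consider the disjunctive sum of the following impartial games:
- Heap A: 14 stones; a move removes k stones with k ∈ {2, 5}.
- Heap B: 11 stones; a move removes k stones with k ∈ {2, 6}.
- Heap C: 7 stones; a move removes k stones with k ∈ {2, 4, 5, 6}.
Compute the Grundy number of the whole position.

Build the Grundy sequence for heap A with g(k) = mex{g(k−s) : s ∈ {2, 5}, s ≤ k}:
g(0) = mex{} = 0
g(1) = mex{} = 0
g(2) = mex{0} = 1
g(3) = mex{0} = 1
g(4) = mex{1} = 0
g(5) = mex{0,1} = 2
g(6) = mex{0} = 1
g(7) = mex{1,2} = 0
g(8) = mex{1} = 0
g(9) = mex{0} = 1
g(10) = mex{0,2} = 1
g(11) = mex{1} = 0
g(12) = mex{0,1} = 2
g(13) = mex{0} = 1
g(14) = mex{1,2} = 0
So g(14) = 0.
For heap B, compute g(0), g(1), … with moves {2, 6}:
k:     0  1  2  3  4  5  6  7  8  9 10 11
g(k):  0  0  1  1  0  0  1  1  0  0  1  1
So g(11) = 1.
Build the Grundy sequence for heap C with g(k) = mex{g(k−s) : s ∈ {2, 4, 5, 6}, s ≤ k}:
g(0) = mex{} = 0
g(1) = mex{} = 0
g(2) = mex{0} = 1
g(3) = mex{0} = 1
g(4) = mex{0,1} = 2
g(5) = mex{0,1} = 2
g(6) = mex{0,1,2} = 3
g(7) = mex{0,1,2} = 3
So g(7) = 3.
The value of a disjunctive sum is the nim-sum of the parts.
Combined value = 0 XOR 1 XOR 3 = 2.

2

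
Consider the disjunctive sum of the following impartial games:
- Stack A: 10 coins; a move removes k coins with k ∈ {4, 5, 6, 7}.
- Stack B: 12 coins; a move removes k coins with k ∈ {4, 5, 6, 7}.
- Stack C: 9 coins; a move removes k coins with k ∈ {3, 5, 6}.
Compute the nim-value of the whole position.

For stack A, compute g(0), g(1), … with moves {4, 5, 6, 7}:
g(0) = mex{} = 0
g(1) = mex{} = 0
g(2) = mex{} = 0
g(3) = mex{} = 0
g(4) = mex{0} = 1
g(5) = mex{0} = 1
g(6) = mex{0} = 1
g(7) = mex{0} = 1
g(8) = mex{0,1} = 2
g(9) = mex{0,1} = 2
g(10) = mex{0,1} = 2
So g(10) = 2.
Grundy values for stack B (subtraction set {4, 5, 6, 7}):
k:     0  1  2  3  4  5  6  7  8  9 10 11 12
g(k):  0  0  0  0  1  1  1  1  2  2  2  0  0
So g(12) = 0.
Build the Grundy sequence for stack C with g(k) = mex{g(k−s) : s ∈ {3, 5, 6}, s ≤ k}:
k:     0  1  2  3  4  5  6  7  8  9
g(k):  0  0  0  1  1  1  2  2  2  0
So g(9) = 0.
The value of a disjunctive sum is the nim-sum of the parts.
Combined value = 2 ⊕ 0 ⊕ 0 = 2.

2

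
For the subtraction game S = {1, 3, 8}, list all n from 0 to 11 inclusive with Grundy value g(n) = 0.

0, 2, 4, 6, 11

Build the Grundy sequence with g(k) = mex{g(k−s) : s ∈ {1, 3, 8}, s ≤ k}:
k:     0  1  2  3  4  5  6  7  8  9 10 11
g(k):  0  1  0  1  0  1  0  1  2  3  2  0
The P-positions (g = 0) in 0..11 are 0, 2, 4, 6, 11.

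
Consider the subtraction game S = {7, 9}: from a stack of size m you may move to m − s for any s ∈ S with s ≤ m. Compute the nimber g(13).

1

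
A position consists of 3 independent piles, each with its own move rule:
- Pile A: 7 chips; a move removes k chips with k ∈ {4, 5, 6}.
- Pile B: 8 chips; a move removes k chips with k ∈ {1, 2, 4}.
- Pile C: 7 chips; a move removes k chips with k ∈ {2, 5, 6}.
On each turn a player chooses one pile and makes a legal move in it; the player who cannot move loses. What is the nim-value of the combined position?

0

Build the Grundy sequence for pile A with g(k) = mex{g(k−s) : s ∈ {4, 5, 6}, s ≤ k}:
g(0) = mex{} = 0
g(1) = mex{} = 0
g(2) = mex{} = 0
g(3) = mex{} = 0
g(4) = mex{0} = 1
g(5) = mex{0} = 1
g(6) = mex{0} = 1
g(7) = mex{0} = 1
So g(7) = 1.
Build the Grundy sequence for pile B with g(k) = mex{g(k−s) : s ∈ {1, 2, 4}, s ≤ k}:
g(0) = mex{} = 0
g(1) = mex{0} = 1
g(2) = mex{0,1} = 2
g(3) = mex{1,2} = 0
g(4) = mex{0,2} = 1
g(5) = mex{0,1} = 2
g(6) = mex{1,2} = 0
g(7) = mex{0,2} = 1
g(8) = mex{0,1} = 2
So g(8) = 2.
For pile C, compute g(0), g(1), … with moves {2, 5, 6}:
k:     0  1  2  3  4  5  6  7
g(k):  0  0  1  1  0  2  1  3
So g(7) = 3.
The value of a disjunctive sum is the nim-sum of the parts.
Combined value = 1 ⊕ 2 ⊕ 3 = 0.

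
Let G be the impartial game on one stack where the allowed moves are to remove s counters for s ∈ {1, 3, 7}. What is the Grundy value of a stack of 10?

Grundy values for subtraction set {1, 3, 7}:
g(0) = mex{} = 0
g(1) = mex{0} = 1
g(2) = mex{1} = 0
g(3) = mex{0} = 1
g(4) = mex{1} = 0
g(5) = mex{0} = 1
g(6) = mex{1} = 0
g(7) = mex{0} = 1
g(8) = mex{1} = 0
g(9) = mex{0} = 1
g(10) = mex{1} = 0
So g(10) = 0.

0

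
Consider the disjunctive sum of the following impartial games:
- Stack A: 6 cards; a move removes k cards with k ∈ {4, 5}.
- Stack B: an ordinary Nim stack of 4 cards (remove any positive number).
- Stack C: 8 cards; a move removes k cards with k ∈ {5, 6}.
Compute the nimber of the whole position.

4

Grundy values for stack A (subtraction set {4, 5}):
k:     0  1  2  3  4  5  6
g(k):  0  0  0  0  1  1  1
So g(6) = 1.
Stack B is a plain Nim stack of size 4, so its Grundy value is 4.
For stack C, compute g(0), g(1), … with moves {5, 6}:
g(0) = mex{} = 0
g(1) = mex{} = 0
g(2) = mex{} = 0
g(3) = mex{} = 0
g(4) = mex{} = 0
g(5) = mex{0} = 1
g(6) = mex{0} = 1
g(7) = mex{0} = 1
g(8) = mex{0} = 1
So g(8) = 1.
The value of a disjunctive sum is the nim-sum of the parts.
Combined value = 1 XOR 4 XOR 1 = 4.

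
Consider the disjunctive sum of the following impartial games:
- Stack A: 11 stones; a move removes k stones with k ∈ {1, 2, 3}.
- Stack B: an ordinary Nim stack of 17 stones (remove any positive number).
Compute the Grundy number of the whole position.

Build the Grundy sequence for stack A with g(k) = mex{g(k−s) : s ∈ {1, 2, 3}, s ≤ k}:
g(0) = mex{} = 0
g(1) = mex{0} = 1
g(2) = mex{0,1} = 2
g(3) = mex{0,1,2} = 3
g(4) = mex{1,2,3} = 0
g(5) = mex{0,2,3} = 1
g(6) = mex{0,1,3} = 2
g(7) = mex{0,1,2} = 3
g(8) = mex{1,2,3} = 0
g(9) = mex{0,2,3} = 1
g(10) = mex{0,1,3} = 2
g(11) = mex{0,1,2} = 3
So g(11) = 3.
Stack B is a plain Nim stack of size 17, so its Grundy value is 17.
By the Sprague-Grundy theorem, the Grundy value of a sum of independent games is the XOR of the component values.
Combined value = 3 ⊕ 17 = 18.

18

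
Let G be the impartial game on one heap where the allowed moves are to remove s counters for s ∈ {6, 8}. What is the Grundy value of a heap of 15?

Build the Grundy sequence with g(k) = mex{g(k−s) : s ∈ {6, 8}, s ≤ k}:
k:     0  1  2  3  4  5  6  7  8  9 10 11 12 13 14 15
g(k):  0  0  0  0  0  0  1  1  1  1  1  1  2  2  0  0
So g(15) = 0.

0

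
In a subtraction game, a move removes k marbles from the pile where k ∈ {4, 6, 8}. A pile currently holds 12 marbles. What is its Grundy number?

0

Compute g(0), g(1), … for moves {4, 6, 8}:
k:     0  1  2  3  4  5  6  7  8  9 10 11 12
g(k):  0  0  0  0  1  1  1  1  2  2  2  2  0
So g(12) = 0.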